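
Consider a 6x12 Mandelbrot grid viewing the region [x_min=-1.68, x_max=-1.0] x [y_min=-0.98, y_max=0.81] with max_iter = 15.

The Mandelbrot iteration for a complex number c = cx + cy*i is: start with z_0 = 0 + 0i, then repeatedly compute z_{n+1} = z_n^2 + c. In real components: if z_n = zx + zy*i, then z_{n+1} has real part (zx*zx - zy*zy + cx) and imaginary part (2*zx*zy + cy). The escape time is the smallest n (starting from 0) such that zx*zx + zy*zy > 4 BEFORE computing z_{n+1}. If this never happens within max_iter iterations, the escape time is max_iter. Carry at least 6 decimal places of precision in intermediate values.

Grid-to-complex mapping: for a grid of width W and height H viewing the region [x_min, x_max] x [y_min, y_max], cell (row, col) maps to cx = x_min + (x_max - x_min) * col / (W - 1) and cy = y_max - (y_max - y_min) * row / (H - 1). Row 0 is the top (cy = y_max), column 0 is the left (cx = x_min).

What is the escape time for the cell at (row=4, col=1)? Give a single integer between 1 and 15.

Answer: 5

Derivation:
z_0 = 0 + 0i, c = -1.5440 + 0.1591i
Iter 1: z = -1.5440 + 0.1591i, |z|^2 = 2.4092
Iter 2: z = 0.8146 + -0.3322i, |z|^2 = 0.7740
Iter 3: z = -0.9907 + -0.3821i, |z|^2 = 1.1276
Iter 4: z = -0.7085 + 0.9162i, |z|^2 = 1.3414
Iter 5: z = -1.8816 + -1.1392i, |z|^2 = 4.8380
Escaped at iteration 5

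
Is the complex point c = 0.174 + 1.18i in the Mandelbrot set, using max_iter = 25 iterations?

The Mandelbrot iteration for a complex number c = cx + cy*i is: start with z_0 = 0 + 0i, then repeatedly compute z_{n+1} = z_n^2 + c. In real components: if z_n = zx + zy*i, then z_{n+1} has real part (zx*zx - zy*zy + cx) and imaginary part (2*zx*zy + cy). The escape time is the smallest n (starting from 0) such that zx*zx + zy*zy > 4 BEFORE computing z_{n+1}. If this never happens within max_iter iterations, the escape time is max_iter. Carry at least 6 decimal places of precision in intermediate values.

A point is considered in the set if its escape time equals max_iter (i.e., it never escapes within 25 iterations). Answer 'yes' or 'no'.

Answer: no

Derivation:
z_0 = 0 + 0i, c = 0.1740 + 1.1800i
Iter 1: z = 0.1740 + 1.1800i, |z|^2 = 1.4227
Iter 2: z = -1.1881 + 1.5906i, |z|^2 = 3.9418
Iter 3: z = -0.9445 + -2.5998i, |z|^2 = 7.6508
Escaped at iteration 3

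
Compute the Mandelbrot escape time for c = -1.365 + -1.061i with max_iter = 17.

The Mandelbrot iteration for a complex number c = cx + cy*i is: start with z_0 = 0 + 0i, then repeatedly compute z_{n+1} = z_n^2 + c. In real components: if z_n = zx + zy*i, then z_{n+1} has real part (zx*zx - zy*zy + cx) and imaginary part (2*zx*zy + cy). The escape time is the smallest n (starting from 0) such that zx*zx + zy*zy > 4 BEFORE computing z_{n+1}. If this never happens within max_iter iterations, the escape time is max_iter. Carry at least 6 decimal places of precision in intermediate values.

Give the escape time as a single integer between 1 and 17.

z_0 = 0 + 0i, c = -1.3650 + -1.0610i
Iter 1: z = -1.3650 + -1.0610i, |z|^2 = 2.9889
Iter 2: z = -0.6275 + 1.8355i, |z|^2 = 3.7629
Iter 3: z = -4.3404 + -3.3646i, |z|^2 = 30.1596
Escaped at iteration 3

Answer: 3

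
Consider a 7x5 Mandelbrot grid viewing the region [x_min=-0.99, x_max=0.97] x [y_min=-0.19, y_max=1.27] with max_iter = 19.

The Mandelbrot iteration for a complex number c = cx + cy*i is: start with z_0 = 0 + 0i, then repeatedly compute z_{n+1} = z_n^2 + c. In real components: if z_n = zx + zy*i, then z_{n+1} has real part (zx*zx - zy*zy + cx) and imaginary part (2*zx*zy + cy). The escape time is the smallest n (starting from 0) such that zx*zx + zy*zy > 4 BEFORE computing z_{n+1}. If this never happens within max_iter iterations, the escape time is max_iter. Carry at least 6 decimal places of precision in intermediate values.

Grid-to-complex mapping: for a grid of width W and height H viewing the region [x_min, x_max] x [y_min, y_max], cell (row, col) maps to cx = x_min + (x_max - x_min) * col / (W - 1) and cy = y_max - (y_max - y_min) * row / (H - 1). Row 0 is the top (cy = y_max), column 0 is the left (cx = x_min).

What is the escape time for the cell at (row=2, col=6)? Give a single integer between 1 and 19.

z_0 = 0 + 0i, c = 0.9700 + 0.5400i
Iter 1: z = 0.9700 + 0.5400i, |z|^2 = 1.2325
Iter 2: z = 1.6193 + 1.5876i, |z|^2 = 5.1426
Escaped at iteration 2

Answer: 2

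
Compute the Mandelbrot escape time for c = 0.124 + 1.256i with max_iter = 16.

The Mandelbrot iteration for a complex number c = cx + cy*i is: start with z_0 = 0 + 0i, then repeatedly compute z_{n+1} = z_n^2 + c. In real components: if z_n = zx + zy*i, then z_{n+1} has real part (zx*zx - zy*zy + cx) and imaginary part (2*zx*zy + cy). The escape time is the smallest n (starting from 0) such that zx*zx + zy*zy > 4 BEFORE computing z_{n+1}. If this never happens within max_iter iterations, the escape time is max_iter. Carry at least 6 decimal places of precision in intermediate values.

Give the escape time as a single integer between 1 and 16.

Answer: 2

Derivation:
z_0 = 0 + 0i, c = 0.1240 + 1.2560i
Iter 1: z = 0.1240 + 1.2560i, |z|^2 = 1.5929
Iter 2: z = -1.4382 + 1.5675i, |z|^2 = 4.5253
Escaped at iteration 2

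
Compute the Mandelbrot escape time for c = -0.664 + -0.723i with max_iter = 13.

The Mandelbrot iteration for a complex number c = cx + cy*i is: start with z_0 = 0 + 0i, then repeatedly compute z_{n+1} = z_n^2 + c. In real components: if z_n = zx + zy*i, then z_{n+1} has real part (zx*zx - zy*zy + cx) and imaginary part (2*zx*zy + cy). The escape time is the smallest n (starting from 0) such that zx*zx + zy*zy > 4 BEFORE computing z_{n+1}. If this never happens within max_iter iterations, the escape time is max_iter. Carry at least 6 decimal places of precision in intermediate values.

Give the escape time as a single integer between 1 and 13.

z_0 = 0 + 0i, c = -0.6640 + -0.7230i
Iter 1: z = -0.6640 + -0.7230i, |z|^2 = 0.9636
Iter 2: z = -0.7458 + 0.2371i, |z|^2 = 0.6125
Iter 3: z = -0.1640 + -1.0767i, |z|^2 = 1.1863
Iter 4: z = -1.7965 + -0.3699i, |z|^2 = 3.3642
Iter 5: z = 2.4265 + 0.6060i, |z|^2 = 6.2553
Escaped at iteration 5

Answer: 5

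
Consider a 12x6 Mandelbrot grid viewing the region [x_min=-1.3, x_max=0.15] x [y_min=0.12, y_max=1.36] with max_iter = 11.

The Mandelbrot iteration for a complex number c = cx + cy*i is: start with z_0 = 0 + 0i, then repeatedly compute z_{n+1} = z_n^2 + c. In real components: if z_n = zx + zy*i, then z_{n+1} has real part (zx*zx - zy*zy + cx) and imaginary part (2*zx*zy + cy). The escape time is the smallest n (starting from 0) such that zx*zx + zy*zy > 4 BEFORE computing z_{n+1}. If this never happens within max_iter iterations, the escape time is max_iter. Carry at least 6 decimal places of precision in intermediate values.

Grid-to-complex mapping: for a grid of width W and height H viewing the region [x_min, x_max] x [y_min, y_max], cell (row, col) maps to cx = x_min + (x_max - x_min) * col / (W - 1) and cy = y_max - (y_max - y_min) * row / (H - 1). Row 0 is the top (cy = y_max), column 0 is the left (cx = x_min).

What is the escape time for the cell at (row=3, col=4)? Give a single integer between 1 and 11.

Answer: 5

Derivation:
z_0 = 0 + 0i, c = -0.7727 + 0.6160i
Iter 1: z = -0.7727 + 0.6160i, |z|^2 = 0.9766
Iter 2: z = -0.5551 + -0.3360i, |z|^2 = 0.4210
Iter 3: z = -0.5775 + 0.9890i, |z|^2 = 1.3117
Iter 4: z = -1.4173 + -0.5263i, |z|^2 = 2.2859
Iter 5: z = 0.9591 + 2.1080i, |z|^2 = 5.3636
Escaped at iteration 5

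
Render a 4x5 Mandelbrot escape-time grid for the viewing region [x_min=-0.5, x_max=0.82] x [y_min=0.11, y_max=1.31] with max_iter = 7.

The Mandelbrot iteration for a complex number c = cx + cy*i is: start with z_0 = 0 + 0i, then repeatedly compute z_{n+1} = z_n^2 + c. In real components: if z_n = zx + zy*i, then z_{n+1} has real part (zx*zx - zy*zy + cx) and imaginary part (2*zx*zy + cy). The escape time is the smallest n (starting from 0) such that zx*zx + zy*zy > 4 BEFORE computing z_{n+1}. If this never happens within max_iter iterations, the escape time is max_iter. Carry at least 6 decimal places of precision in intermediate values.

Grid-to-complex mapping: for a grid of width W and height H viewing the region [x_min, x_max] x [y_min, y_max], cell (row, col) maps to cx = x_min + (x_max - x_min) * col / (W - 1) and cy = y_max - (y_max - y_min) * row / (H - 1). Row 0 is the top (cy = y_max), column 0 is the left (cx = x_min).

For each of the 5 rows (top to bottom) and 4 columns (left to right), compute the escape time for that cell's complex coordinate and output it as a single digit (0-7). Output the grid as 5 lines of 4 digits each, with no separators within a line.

Answer: 3222
4732
7762
7773
7773

Derivation:
(row=0, col=0): c = -0.5000 + 1.3100i → escape time 3
(row=0, col=1): c = -0.0600 + 1.3100i → escape time 2
(row=0, col=2): c = 0.3800 + 1.3100i → escape time 2
(row=0, col=3): c = 0.8200 + 1.3100i → escape time 2
(row=1, col=0): c = -0.5000 + 1.0100i → escape time 4
(row=1, col=1): c = -0.0600 + 1.0100i → escape time 7
(row=1, col=2): c = 0.3800 + 1.0100i → escape time 3
(row=1, col=3): c = 0.8200 + 1.0100i → escape time 2
(row=2, col=0): c = -0.5000 + 0.7100i → escape time 7
(row=2, col=1): c = -0.0600 + 0.7100i → escape time 7
(row=2, col=2): c = 0.3800 + 0.7100i → escape time 6
(row=2, col=3): c = 0.8200 + 0.7100i → escape time 2
(row=3, col=0): c = -0.5000 + 0.4100i → escape time 7
(row=3, col=1): c = -0.0600 + 0.4100i → escape time 7
(row=3, col=2): c = 0.3800 + 0.4100i → escape time 7
(row=3, col=3): c = 0.8200 + 0.4100i → escape time 3
(row=4, col=0): c = -0.5000 + 0.1100i → escape time 7
(row=4, col=1): c = -0.0600 + 0.1100i → escape time 7
(row=4, col=2): c = 0.3800 + 0.1100i → escape time 7
(row=4, col=3): c = 0.8200 + 0.1100i → escape time 3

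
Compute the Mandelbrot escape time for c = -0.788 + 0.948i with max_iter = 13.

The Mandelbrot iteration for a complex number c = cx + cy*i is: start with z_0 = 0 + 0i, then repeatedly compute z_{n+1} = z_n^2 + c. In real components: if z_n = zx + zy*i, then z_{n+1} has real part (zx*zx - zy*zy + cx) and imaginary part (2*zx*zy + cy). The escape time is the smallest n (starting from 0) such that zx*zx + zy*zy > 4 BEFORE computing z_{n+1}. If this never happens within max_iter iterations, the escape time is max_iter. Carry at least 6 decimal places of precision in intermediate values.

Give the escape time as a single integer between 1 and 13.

z_0 = 0 + 0i, c = -0.7880 + 0.9480i
Iter 1: z = -0.7880 + 0.9480i, |z|^2 = 1.5196
Iter 2: z = -1.0658 + -0.5460i, |z|^2 = 1.4340
Iter 3: z = 0.0497 + 2.1119i, |z|^2 = 4.4626
Escaped at iteration 3

Answer: 3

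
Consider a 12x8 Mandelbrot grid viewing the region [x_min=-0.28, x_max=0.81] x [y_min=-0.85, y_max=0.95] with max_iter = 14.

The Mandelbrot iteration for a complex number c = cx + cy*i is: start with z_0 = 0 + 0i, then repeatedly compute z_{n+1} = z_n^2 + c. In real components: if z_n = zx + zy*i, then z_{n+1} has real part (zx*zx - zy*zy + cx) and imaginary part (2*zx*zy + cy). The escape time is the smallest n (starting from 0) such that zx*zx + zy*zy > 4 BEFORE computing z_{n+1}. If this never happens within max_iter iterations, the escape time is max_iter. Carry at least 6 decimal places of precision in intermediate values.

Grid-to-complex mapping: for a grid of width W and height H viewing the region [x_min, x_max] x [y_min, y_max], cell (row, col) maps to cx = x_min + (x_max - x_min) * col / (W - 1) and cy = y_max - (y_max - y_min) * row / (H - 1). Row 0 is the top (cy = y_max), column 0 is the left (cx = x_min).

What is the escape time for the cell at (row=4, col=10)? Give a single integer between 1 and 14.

z_0 = 0 + 0i, c = 0.7109 + -0.0786i
Iter 1: z = 0.7109 + -0.0786i, |z|^2 = 0.5116
Iter 2: z = 1.2101 + -0.1903i, |z|^2 = 1.5006
Iter 3: z = 2.1391 + -0.5391i, |z|^2 = 4.8664
Escaped at iteration 3

Answer: 3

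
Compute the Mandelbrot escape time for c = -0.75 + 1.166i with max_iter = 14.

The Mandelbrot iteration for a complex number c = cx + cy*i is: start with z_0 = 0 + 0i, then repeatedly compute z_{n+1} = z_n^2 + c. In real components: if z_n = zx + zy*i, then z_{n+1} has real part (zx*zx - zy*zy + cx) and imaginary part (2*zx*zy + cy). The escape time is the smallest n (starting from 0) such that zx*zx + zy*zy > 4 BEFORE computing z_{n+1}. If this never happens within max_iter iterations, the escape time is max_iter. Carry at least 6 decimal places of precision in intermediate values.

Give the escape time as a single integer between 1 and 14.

Answer: 3

Derivation:
z_0 = 0 + 0i, c = -0.7500 + 1.1660i
Iter 1: z = -0.7500 + 1.1660i, |z|^2 = 1.9221
Iter 2: z = -1.5471 + -0.5830i, |z|^2 = 2.7333
Iter 3: z = 1.3035 + 2.9699i, |z|^2 = 10.5192
Escaped at iteration 3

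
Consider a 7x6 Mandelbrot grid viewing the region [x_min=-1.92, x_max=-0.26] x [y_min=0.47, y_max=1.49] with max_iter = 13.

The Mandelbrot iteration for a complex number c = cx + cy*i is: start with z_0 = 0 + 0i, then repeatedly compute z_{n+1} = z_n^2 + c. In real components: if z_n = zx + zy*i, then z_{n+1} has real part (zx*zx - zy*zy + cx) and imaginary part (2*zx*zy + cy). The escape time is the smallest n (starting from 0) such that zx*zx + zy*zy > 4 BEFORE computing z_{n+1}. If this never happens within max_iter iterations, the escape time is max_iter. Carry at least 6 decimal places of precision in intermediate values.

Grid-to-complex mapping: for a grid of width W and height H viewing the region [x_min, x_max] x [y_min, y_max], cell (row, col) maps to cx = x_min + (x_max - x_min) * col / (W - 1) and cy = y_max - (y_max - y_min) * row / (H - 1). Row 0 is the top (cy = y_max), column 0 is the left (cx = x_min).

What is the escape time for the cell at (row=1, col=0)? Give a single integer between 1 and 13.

z_0 = 0 + 0i, c = -1.9200 + 1.2860i
Iter 1: z = -1.9200 + 1.2860i, |z|^2 = 5.3402
Escaped at iteration 1

Answer: 1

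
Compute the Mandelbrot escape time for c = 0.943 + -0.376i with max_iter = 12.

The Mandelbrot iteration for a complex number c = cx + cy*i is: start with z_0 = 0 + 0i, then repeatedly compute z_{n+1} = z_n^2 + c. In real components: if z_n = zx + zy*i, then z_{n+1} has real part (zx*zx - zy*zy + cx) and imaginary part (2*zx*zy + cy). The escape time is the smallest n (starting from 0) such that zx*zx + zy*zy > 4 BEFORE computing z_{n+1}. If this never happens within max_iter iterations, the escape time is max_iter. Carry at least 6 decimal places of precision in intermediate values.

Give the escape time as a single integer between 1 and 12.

z_0 = 0 + 0i, c = 0.9430 + -0.3760i
Iter 1: z = 0.9430 + -0.3760i, |z|^2 = 1.0306
Iter 2: z = 1.6909 + -1.0851i, |z|^2 = 4.0366
Escaped at iteration 2

Answer: 2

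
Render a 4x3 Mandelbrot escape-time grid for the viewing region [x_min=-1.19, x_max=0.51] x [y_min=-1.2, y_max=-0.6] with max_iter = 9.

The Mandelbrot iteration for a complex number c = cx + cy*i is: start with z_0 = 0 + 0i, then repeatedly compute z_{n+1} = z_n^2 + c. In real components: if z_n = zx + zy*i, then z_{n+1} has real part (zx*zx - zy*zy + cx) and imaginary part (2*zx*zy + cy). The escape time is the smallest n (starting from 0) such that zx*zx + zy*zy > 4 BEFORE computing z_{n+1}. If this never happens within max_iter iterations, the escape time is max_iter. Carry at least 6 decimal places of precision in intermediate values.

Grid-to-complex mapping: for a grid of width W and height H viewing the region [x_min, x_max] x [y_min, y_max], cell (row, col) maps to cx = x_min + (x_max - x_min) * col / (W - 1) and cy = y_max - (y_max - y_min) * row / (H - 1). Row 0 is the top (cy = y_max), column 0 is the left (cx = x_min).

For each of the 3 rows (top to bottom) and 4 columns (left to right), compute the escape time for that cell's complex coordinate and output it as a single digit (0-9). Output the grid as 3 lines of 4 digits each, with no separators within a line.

Answer: 3994
3493
2332

Derivation:
(row=0, col=0): c = -1.1900 + -0.6000i → escape time 3
(row=0, col=1): c = -0.6233 + -0.6000i → escape time 9
(row=0, col=2): c = -0.0567 + -0.6000i → escape time 9
(row=0, col=3): c = 0.5100 + -0.6000i → escape time 4
(row=1, col=0): c = -1.1900 + -0.9000i → escape time 3
(row=1, col=1): c = -0.6233 + -0.9000i → escape time 4
(row=1, col=2): c = -0.0567 + -0.9000i → escape time 9
(row=1, col=3): c = 0.5100 + -0.9000i → escape time 3
(row=2, col=0): c = -1.1900 + -1.2000i → escape time 2
(row=2, col=1): c = -0.6233 + -1.2000i → escape time 3
(row=2, col=2): c = -0.0567 + -1.2000i → escape time 3
(row=2, col=3): c = 0.5100 + -1.2000i → escape time 2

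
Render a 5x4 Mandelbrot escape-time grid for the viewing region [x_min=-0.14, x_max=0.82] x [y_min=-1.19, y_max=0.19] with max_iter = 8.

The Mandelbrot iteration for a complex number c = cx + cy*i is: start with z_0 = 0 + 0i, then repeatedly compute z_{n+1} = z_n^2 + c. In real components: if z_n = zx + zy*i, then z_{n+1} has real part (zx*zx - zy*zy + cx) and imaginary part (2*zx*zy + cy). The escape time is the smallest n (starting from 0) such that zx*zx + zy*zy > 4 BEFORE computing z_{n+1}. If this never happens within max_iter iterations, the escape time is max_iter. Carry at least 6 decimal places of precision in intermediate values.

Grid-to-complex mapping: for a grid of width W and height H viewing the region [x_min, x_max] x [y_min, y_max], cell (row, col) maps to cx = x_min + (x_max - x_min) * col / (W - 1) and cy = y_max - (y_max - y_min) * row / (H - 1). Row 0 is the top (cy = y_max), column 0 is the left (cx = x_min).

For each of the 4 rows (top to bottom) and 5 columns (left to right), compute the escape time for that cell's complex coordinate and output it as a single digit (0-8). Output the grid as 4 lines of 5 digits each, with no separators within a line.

(row=0, col=0): c = -0.1400 + 0.1900i → escape time 8
(row=0, col=1): c = 0.1000 + 0.1900i → escape time 8
(row=0, col=2): c = 0.3400 + 0.1900i → escape time 8
(row=0, col=3): c = 0.5800 + 0.1900i → escape time 4
(row=0, col=4): c = 0.8200 + 0.1900i → escape time 3
(row=1, col=0): c = -0.1400 + -0.2700i → escape time 8
(row=1, col=1): c = 0.1000 + -0.2700i → escape time 8
(row=1, col=2): c = 0.3400 + -0.2700i → escape time 8
(row=1, col=3): c = 0.5800 + -0.2700i → escape time 4
(row=1, col=4): c = 0.8200 + -0.2700i → escape time 3
(row=2, col=0): c = -0.1400 + -0.7300i → escape time 8
(row=2, col=1): c = 0.1000 + -0.7300i → escape time 7
(row=2, col=2): c = 0.3400 + -0.7300i → escape time 5
(row=2, col=3): c = 0.5800 + -0.7300i → escape time 3
(row=2, col=4): c = 0.8200 + -0.7300i → escape time 2
(row=3, col=0): c = -0.1400 + -1.1900i → escape time 3
(row=3, col=1): c = 0.1000 + -1.1900i → escape time 3
(row=3, col=2): c = 0.3400 + -1.1900i → escape time 2
(row=3, col=3): c = 0.5800 + -1.1900i → escape time 2
(row=3, col=4): c = 0.8200 + -1.1900i → escape time 2

Answer: 88843
88843
87532
33222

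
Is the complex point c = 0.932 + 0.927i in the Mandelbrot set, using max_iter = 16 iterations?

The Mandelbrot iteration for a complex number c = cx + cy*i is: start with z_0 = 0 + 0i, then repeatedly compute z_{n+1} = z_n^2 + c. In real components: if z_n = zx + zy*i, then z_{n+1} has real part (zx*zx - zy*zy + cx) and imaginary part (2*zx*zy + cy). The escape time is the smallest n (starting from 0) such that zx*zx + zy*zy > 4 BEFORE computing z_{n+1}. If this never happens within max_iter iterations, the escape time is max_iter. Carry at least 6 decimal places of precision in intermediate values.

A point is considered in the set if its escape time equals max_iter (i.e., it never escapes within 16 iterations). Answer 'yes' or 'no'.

Answer: no

Derivation:
z_0 = 0 + 0i, c = 0.9320 + 0.9270i
Iter 1: z = 0.9320 + 0.9270i, |z|^2 = 1.7280
Iter 2: z = 0.9413 + 2.6549i, |z|^2 = 7.9347
Escaped at iteration 2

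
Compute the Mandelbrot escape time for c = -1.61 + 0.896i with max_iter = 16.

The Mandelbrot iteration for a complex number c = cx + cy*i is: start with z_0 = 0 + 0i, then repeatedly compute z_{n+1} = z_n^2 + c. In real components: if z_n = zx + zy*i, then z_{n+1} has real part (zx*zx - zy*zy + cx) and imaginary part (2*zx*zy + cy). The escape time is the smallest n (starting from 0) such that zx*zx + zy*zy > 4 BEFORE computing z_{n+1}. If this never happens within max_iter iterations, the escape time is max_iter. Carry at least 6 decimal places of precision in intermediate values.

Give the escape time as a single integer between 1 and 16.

z_0 = 0 + 0i, c = -1.6100 + 0.8960i
Iter 1: z = -1.6100 + 0.8960i, |z|^2 = 3.3949
Iter 2: z = 0.1793 + -1.9891i, |z|^2 = 3.9887
Iter 3: z = -5.5345 + 0.1828i, |z|^2 = 30.6636
Escaped at iteration 3

Answer: 3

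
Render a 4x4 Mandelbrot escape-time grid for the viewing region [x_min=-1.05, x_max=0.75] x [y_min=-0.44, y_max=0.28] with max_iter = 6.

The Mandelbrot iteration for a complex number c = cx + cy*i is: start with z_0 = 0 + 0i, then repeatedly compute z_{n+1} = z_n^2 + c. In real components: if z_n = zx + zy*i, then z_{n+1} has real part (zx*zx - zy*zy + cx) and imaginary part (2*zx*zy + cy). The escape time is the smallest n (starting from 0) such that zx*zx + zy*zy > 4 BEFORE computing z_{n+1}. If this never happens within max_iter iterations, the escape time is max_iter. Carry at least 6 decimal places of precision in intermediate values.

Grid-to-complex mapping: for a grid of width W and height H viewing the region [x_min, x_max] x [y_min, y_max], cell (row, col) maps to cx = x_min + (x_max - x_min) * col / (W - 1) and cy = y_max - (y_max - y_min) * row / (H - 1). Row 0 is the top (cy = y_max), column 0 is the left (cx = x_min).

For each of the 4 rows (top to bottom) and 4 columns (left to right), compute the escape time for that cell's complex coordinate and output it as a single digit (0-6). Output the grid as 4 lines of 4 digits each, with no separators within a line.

Answer: 6663
6663
6663
5663

Derivation:
(row=0, col=0): c = -1.0500 + 0.2800i → escape time 6
(row=0, col=1): c = -0.4500 + 0.2800i → escape time 6
(row=0, col=2): c = 0.1500 + 0.2800i → escape time 6
(row=0, col=3): c = 0.7500 + 0.2800i → escape time 3
(row=1, col=0): c = -1.0500 + 0.0400i → escape time 6
(row=1, col=1): c = -0.4500 + 0.0400i → escape time 6
(row=1, col=2): c = 0.1500 + 0.0400i → escape time 6
(row=1, col=3): c = 0.7500 + 0.0400i → escape time 3
(row=2, col=0): c = -1.0500 + -0.2000i → escape time 6
(row=2, col=1): c = -0.4500 + -0.2000i → escape time 6
(row=2, col=2): c = 0.1500 + -0.2000i → escape time 6
(row=2, col=3): c = 0.7500 + -0.2000i → escape time 3
(row=3, col=0): c = -1.0500 + -0.4400i → escape time 5
(row=3, col=1): c = -0.4500 + -0.4400i → escape time 6
(row=3, col=2): c = 0.1500 + -0.4400i → escape time 6
(row=3, col=3): c = 0.7500 + -0.4400i → escape time 3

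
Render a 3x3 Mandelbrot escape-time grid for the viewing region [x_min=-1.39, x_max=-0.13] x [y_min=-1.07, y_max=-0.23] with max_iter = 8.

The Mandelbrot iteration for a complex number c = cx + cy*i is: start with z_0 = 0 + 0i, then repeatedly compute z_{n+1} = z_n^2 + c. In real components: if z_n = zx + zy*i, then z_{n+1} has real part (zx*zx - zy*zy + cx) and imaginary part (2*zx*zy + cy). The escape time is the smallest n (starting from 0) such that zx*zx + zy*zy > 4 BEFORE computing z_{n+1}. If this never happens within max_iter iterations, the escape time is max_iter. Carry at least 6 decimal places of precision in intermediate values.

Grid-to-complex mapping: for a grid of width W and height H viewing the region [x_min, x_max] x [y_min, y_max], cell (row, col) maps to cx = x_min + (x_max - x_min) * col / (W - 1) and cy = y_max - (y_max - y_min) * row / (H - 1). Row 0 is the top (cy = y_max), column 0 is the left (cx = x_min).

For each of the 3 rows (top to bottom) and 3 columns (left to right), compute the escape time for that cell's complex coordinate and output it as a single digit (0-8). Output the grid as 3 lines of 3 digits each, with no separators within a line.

Answer: 688
358
337

Derivation:
(row=0, col=0): c = -1.3900 + -0.2300i → escape time 6
(row=0, col=1): c = -0.7600 + -0.2300i → escape time 8
(row=0, col=2): c = -0.1300 + -0.2300i → escape time 8
(row=1, col=0): c = -1.3900 + -0.6500i → escape time 3
(row=1, col=1): c = -0.7600 + -0.6500i → escape time 5
(row=1, col=2): c = -0.1300 + -0.6500i → escape time 8
(row=2, col=0): c = -1.3900 + -1.0700i → escape time 3
(row=2, col=1): c = -0.7600 + -1.0700i → escape time 3
(row=2, col=2): c = -0.1300 + -1.0700i → escape time 7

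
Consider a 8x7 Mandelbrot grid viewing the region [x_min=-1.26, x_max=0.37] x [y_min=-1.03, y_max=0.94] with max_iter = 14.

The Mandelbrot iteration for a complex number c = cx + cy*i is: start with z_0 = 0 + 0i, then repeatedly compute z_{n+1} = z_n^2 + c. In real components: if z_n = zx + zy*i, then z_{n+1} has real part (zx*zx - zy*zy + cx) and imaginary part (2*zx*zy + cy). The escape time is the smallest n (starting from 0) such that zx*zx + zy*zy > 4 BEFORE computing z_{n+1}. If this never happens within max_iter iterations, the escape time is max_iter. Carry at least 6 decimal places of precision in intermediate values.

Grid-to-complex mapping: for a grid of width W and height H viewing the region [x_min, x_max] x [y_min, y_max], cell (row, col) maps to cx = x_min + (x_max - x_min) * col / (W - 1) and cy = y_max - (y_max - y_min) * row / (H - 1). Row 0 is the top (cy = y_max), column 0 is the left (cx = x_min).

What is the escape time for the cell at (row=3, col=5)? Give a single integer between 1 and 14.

Answer: 14

Derivation:
z_0 = 0 + 0i, c = -0.0957 + -0.0450i
Iter 1: z = -0.0957 + -0.0450i, |z|^2 = 0.0112
Iter 2: z = -0.0886 + -0.0364i, |z|^2 = 0.0092
Iter 3: z = -0.0892 + -0.0386i, |z|^2 = 0.0094
Iter 4: z = -0.0892 + -0.0381i, |z|^2 = 0.0094
Iter 5: z = -0.0892 + -0.0382i, |z|^2 = 0.0094
Iter 6: z = -0.0892 + -0.0382i, |z|^2 = 0.0094
Iter 7: z = -0.0892 + -0.0382i, |z|^2 = 0.0094
Iter 8: z = -0.0892 + -0.0382i, |z|^2 = 0.0094
Iter 9: z = -0.0892 + -0.0382i, |z|^2 = 0.0094
Iter 10: z = -0.0892 + -0.0382i, |z|^2 = 0.0094
Iter 11: z = -0.0892 + -0.0382i, |z|^2 = 0.0094
Iter 12: z = -0.0892 + -0.0382i, |z|^2 = 0.0094
Iter 13: z = -0.0892 + -0.0382i, |z|^2 = 0.0094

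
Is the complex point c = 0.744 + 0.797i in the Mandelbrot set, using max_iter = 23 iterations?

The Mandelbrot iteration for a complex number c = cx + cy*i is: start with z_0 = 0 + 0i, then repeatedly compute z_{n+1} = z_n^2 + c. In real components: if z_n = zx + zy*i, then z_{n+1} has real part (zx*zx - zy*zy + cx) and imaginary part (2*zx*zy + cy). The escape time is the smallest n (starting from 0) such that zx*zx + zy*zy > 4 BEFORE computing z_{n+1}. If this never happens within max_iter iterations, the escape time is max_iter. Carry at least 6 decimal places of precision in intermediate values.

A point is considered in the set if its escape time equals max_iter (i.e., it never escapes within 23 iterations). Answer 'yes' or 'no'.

z_0 = 0 + 0i, c = 0.7440 + 0.7970i
Iter 1: z = 0.7440 + 0.7970i, |z|^2 = 1.1887
Iter 2: z = 0.6623 + 1.9829i, |z|^2 = 4.3707
Escaped at iteration 2

Answer: no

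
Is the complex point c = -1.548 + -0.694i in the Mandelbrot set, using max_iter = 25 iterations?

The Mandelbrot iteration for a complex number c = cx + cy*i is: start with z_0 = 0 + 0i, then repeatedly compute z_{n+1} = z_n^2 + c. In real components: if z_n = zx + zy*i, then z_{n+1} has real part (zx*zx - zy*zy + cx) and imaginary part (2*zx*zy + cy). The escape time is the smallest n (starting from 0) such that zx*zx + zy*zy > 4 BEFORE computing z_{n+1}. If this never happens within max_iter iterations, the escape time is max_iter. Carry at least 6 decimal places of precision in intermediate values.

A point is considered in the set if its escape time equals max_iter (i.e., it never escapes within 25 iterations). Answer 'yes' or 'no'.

Answer: no

Derivation:
z_0 = 0 + 0i, c = -1.5480 + -0.6940i
Iter 1: z = -1.5480 + -0.6940i, |z|^2 = 2.8779
Iter 2: z = 0.3667 + 1.4546i, |z|^2 = 2.2504
Iter 3: z = -3.5295 + 0.3727i, |z|^2 = 12.5962
Escaped at iteration 3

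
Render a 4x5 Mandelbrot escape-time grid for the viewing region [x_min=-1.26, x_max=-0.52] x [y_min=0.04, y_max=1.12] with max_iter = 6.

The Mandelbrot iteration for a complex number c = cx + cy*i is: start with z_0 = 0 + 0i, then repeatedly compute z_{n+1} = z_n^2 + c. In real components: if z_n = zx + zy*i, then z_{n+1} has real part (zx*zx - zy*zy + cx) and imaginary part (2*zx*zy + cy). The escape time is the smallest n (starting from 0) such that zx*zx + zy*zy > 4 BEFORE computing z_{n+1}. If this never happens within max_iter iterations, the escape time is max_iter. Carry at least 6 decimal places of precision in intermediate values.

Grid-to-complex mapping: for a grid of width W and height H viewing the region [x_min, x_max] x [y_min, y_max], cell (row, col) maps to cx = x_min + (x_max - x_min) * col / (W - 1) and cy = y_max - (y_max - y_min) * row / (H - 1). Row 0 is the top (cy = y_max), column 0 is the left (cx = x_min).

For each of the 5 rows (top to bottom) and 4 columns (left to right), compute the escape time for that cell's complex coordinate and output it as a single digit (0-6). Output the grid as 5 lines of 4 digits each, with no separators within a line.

Answer: 3333
3344
3566
6666
6666

Derivation:
(row=0, col=0): c = -1.2600 + 1.1200i → escape time 3
(row=0, col=1): c = -1.0133 + 1.1200i → escape time 3
(row=0, col=2): c = -0.7667 + 1.1200i → escape time 3
(row=0, col=3): c = -0.5200 + 1.1200i → escape time 3
(row=1, col=0): c = -1.2600 + 0.8500i → escape time 3
(row=1, col=1): c = -1.0133 + 0.8500i → escape time 3
(row=1, col=2): c = -0.7667 + 0.8500i → escape time 4
(row=1, col=3): c = -0.5200 + 0.8500i → escape time 4
(row=2, col=0): c = -1.2600 + 0.5800i → escape time 3
(row=2, col=1): c = -1.0133 + 0.5800i → escape time 5
(row=2, col=2): c = -0.7667 + 0.5800i → escape time 6
(row=2, col=3): c = -0.5200 + 0.5800i → escape time 6
(row=3, col=0): c = -1.2600 + 0.3100i → escape time 6
(row=3, col=1): c = -1.0133 + 0.3100i → escape time 6
(row=3, col=2): c = -0.7667 + 0.3100i → escape time 6
(row=3, col=3): c = -0.5200 + 0.3100i → escape time 6
(row=4, col=0): c = -1.2600 + 0.0400i → escape time 6
(row=4, col=1): c = -1.0133 + 0.0400i → escape time 6
(row=4, col=2): c = -0.7667 + 0.0400i → escape time 6
(row=4, col=3): c = -0.5200 + 0.0400i → escape time 6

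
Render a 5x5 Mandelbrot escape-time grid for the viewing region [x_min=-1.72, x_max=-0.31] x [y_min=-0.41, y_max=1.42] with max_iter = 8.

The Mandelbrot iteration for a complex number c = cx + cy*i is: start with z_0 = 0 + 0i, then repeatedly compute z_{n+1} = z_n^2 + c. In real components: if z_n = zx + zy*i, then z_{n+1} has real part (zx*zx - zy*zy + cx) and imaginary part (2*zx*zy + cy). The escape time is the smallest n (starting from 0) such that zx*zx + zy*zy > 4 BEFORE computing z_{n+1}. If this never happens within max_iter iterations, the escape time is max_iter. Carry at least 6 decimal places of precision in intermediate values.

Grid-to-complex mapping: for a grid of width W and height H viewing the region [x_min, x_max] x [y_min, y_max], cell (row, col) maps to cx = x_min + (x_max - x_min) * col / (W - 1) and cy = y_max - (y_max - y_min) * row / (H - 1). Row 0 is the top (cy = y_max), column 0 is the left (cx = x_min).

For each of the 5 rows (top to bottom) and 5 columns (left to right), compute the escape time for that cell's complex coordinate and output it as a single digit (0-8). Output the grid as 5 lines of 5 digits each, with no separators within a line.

(row=0, col=0): c = -1.7200 + 1.4200i → escape time 1
(row=0, col=1): c = -1.3675 + 1.4200i → escape time 2
(row=0, col=2): c = -1.0150 + 1.4200i → escape time 2
(row=0, col=3): c = -0.6625 + 1.4200i → escape time 2
(row=0, col=4): c = -0.3100 + 1.4200i → escape time 2
(row=1, col=0): c = -1.7200 + 0.9625i → escape time 2
(row=1, col=1): c = -1.3675 + 0.9625i → escape time 3
(row=1, col=2): c = -1.0150 + 0.9625i → escape time 3
(row=1, col=3): c = -0.6625 + 0.9625i → escape time 4
(row=1, col=4): c = -0.3100 + 0.9625i → escape time 5
(row=2, col=0): c = -1.7200 + 0.5050i → escape time 3
(row=2, col=1): c = -1.3675 + 0.5050i → escape time 3
(row=2, col=2): c = -1.0150 + 0.5050i → escape time 5
(row=2, col=3): c = -0.6625 + 0.5050i → escape time 8
(row=2, col=4): c = -0.3100 + 0.5050i → escape time 8
(row=3, col=0): c = -1.7200 + 0.0475i → escape time 7
(row=3, col=1): c = -1.3675 + 0.0475i → escape time 8
(row=3, col=2): c = -1.0150 + 0.0475i → escape time 8
(row=3, col=3): c = -0.6625 + 0.0475i → escape time 8
(row=3, col=4): c = -0.3100 + 0.0475i → escape time 8
(row=4, col=0): c = -1.7200 + -0.4100i → escape time 3
(row=4, col=1): c = -1.3675 + -0.4100i → escape time 5
(row=4, col=2): c = -1.0150 + -0.4100i → escape time 6
(row=4, col=3): c = -0.6625 + -0.4100i → escape time 8
(row=4, col=4): c = -0.3100 + -0.4100i → escape time 8

Answer: 12222
23345
33588
78888
35688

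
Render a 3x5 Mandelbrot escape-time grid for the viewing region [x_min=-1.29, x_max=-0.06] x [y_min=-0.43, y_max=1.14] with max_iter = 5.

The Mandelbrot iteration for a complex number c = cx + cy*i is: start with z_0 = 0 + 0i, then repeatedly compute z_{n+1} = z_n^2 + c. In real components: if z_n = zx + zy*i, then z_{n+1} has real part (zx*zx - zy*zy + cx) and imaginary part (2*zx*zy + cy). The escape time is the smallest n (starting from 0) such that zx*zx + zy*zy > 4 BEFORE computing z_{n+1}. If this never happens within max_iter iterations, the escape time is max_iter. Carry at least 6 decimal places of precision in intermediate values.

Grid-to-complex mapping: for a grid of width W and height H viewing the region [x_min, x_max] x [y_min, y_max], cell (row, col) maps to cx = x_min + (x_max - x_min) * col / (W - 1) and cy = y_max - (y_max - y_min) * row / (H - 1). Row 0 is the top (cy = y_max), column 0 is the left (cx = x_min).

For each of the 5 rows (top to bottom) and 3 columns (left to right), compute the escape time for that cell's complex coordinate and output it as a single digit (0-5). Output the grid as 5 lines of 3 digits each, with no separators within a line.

Answer: 234
345
555
555
555

Derivation:
(row=0, col=0): c = -1.2900 + 1.1400i → escape time 2
(row=0, col=1): c = -0.6750 + 1.1400i → escape time 3
(row=0, col=2): c = -0.0600 + 1.1400i → escape time 4
(row=1, col=0): c = -1.2900 + 0.7475i → escape time 3
(row=1, col=1): c = -0.6750 + 0.7475i → escape time 4
(row=1, col=2): c = -0.0600 + 0.7475i → escape time 5
(row=2, col=0): c = -1.2900 + 0.3550i → escape time 5
(row=2, col=1): c = -0.6750 + 0.3550i → escape time 5
(row=2, col=2): c = -0.0600 + 0.3550i → escape time 5
(row=3, col=0): c = -1.2900 + -0.0375i → escape time 5
(row=3, col=1): c = -0.6750 + -0.0375i → escape time 5
(row=3, col=2): c = -0.0600 + -0.0375i → escape time 5
(row=4, col=0): c = -1.2900 + -0.4300i → escape time 5
(row=4, col=1): c = -0.6750 + -0.4300i → escape time 5
(row=4, col=2): c = -0.0600 + -0.4300i → escape time 5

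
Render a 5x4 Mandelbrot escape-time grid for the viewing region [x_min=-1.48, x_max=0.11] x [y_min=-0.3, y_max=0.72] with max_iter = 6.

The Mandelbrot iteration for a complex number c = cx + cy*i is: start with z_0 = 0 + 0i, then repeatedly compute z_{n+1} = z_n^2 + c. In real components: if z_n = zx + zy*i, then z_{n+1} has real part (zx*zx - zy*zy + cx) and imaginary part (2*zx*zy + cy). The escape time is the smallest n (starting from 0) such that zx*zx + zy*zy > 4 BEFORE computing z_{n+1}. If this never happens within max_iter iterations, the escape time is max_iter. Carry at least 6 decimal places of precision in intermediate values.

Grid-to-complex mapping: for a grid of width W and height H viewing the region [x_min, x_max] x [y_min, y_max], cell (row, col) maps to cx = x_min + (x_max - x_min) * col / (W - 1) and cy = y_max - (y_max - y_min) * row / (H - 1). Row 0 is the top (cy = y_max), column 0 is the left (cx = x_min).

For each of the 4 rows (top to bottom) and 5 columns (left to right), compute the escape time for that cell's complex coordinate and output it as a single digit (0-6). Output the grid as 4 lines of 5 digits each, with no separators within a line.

(row=0, col=0): c = -1.4800 + 0.7200i → escape time 3
(row=0, col=1): c = -1.0825 + 0.7200i → escape time 3
(row=0, col=2): c = -0.6850 + 0.7200i → escape time 5
(row=0, col=3): c = -0.2875 + 0.7200i → escape time 6
(row=0, col=4): c = 0.1100 + 0.7200i → escape time 6
(row=1, col=0): c = -1.4800 + 0.3800i → escape time 4
(row=1, col=1): c = -1.0825 + 0.3800i → escape time 6
(row=1, col=2): c = -0.6850 + 0.3800i → escape time 6
(row=1, col=3): c = -0.2875 + 0.3800i → escape time 6
(row=1, col=4): c = 0.1100 + 0.3800i → escape time 6
(row=2, col=0): c = -1.4800 + 0.0400i → escape time 6
(row=2, col=1): c = -1.0825 + 0.0400i → escape time 6
(row=2, col=2): c = -0.6850 + 0.0400i → escape time 6
(row=2, col=3): c = -0.2875 + 0.0400i → escape time 6
(row=2, col=4): c = 0.1100 + 0.0400i → escape time 6
(row=3, col=0): c = -1.4800 + -0.3000i → escape time 5
(row=3, col=1): c = -1.0825 + -0.3000i → escape time 6
(row=3, col=2): c = -0.6850 + -0.3000i → escape time 6
(row=3, col=3): c = -0.2875 + -0.3000i → escape time 6
(row=3, col=4): c = 0.1100 + -0.3000i → escape time 6

Answer: 33566
46666
66666
56666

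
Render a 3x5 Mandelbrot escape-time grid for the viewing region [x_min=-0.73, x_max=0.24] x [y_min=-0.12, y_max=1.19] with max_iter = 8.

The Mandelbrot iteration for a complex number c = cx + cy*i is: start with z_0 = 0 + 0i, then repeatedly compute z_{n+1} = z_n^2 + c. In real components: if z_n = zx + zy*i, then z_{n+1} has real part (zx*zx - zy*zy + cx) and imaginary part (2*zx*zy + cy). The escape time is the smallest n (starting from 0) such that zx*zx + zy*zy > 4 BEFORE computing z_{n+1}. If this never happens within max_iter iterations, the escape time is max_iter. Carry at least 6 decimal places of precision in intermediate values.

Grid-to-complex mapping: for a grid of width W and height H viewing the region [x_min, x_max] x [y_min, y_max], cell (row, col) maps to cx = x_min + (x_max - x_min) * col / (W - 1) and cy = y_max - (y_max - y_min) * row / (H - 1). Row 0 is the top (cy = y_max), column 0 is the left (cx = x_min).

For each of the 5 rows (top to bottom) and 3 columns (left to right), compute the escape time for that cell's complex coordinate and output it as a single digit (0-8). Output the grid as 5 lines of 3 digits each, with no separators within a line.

(row=0, col=0): c = -0.7300 + 1.1900i → escape time 3
(row=0, col=1): c = -0.2450 + 1.1900i → escape time 3
(row=0, col=2): c = 0.2400 + 1.1900i → escape time 2
(row=1, col=0): c = -0.7300 + 0.8625i → escape time 4
(row=1, col=1): c = -0.2450 + 0.8625i → escape time 8
(row=1, col=2): c = 0.2400 + 0.8625i → escape time 4
(row=2, col=0): c = -0.7300 + 0.5350i → escape time 6
(row=2, col=1): c = -0.2450 + 0.5350i → escape time 8
(row=2, col=2): c = 0.2400 + 0.5350i → escape time 8
(row=3, col=0): c = -0.7300 + 0.2075i → escape time 8
(row=3, col=1): c = -0.2450 + 0.2075i → escape time 8
(row=3, col=2): c = 0.2400 + 0.2075i → escape time 8
(row=4, col=0): c = -0.7300 + -0.1200i → escape time 8
(row=4, col=1): c = -0.2450 + -0.1200i → escape time 8
(row=4, col=2): c = 0.2400 + -0.1200i → escape time 8

Answer: 332
484
688
888
888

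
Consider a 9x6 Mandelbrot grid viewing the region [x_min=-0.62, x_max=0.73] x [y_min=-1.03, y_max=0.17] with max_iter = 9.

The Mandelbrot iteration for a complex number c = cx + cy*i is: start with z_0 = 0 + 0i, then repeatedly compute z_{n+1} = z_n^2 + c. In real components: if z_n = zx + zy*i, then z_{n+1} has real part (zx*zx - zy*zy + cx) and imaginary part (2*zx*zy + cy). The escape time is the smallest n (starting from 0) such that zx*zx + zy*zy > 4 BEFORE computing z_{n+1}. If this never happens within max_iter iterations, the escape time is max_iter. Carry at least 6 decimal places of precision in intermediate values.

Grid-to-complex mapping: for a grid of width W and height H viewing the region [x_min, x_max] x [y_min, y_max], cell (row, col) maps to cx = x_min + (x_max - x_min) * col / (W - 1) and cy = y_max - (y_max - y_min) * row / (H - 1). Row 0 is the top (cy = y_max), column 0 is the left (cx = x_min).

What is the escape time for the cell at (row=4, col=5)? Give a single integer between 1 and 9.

z_0 = 0 + 0i, c = 0.2238 + -0.7900i
Iter 1: z = 0.2238 + -0.7900i, |z|^2 = 0.6742
Iter 2: z = -0.3503 + -1.1435i, |z|^2 = 1.4303
Iter 3: z = -0.9612 + 0.0111i, |z|^2 = 0.9240
Iter 4: z = 1.1475 + -0.8114i, |z|^2 = 1.9752
Iter 5: z = 0.8822 + -2.6522i, |z|^2 = 7.8123
Escaped at iteration 5

Answer: 5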